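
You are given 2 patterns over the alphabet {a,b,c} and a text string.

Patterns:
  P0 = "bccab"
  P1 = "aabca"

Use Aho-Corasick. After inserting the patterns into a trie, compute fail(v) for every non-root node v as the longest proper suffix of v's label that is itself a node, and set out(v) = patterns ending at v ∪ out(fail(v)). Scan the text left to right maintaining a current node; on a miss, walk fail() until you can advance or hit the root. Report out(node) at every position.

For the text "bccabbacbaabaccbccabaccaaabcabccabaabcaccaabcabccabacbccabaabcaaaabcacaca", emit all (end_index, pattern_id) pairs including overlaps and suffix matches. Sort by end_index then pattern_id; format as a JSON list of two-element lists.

Build:
Trie nodes:
  n0 'ε': a→6 b→1
  n1 'b': c→2
  n2 'bc': c→3
  n3 'bcc': a→4
  n4 'bcca': b→5
  n5 'bccab': ·  ←P0
  n6 'a': a→7
  n7 'aa': b→8
  n8 'aab': c→9
  n9 'aabc': a→10
  n10 'aabca': ·  ←P1

BFS fail/out derivation:
  n1('b'): parent n0 fail=0; on 'b' 0 → fail=0;  out ∅∪∅=∅
  n6('a'): parent n0 fail=0; on 'a' 0 → fail=0;  out ∅∪∅=∅
  n2('bc'): parent n1 fail=0; on 'c' 0 → fail=0;  out ∅∪∅=∅
  n7('aa'): parent n6 fail=0; on 'a' 0 → fail=6;  out ∅∪∅=∅
  n3('bcc'): parent n2 fail=0; on 'c' 0 → fail=0;  out ∅∪∅=∅
  n8('aab'): parent n7 fail=6; on 'b' 6→0 → fail=1;  out ∅∪∅=∅
  n4('bcca'): parent n3 fail=0; on 'a' 0 → fail=6;  out ∅∪∅=∅
  n9('aabc'): parent n8 fail=1; on 'c' 1 → fail=2;  out ∅∪∅=∅
  n5('bccab'): parent n4 fail=6; on 'b' 6→0 → fail=1;  out {0}∪∅={0}
  n10('aabca'): parent n9 fail=2; on 'a' 2→0 → fail=6;  out {1}∪∅={1}

Run:
[0] read 'b'  n0⇒n1
[1] read 'c'  n1⇒n2
[2] read 'c'  n2⇒n3
[3] read 'a'  n3⇒n4
[4] read 'b'  n4⇒n5  emit P0@[0:4]
[5] read 'b'  n5⇒n1 ·f
[6] read 'a'  n1⇒n6 ·f
[7] read 'c'  n6⇒n0 ·f
[8] read 'b'  n0⇒n1
[9] read 'a'  n1⇒n6 ·f
[10] read 'a'  n6⇒n7
[11] read 'b'  n7⇒n8
[12] read 'a'  n8⇒n6 ·f
[13] read 'c'  n6⇒n0 ·f
[14] read 'c'  n0⇒n0
[15] read 'b'  n0⇒n1
[16] read 'c'  n1⇒n2
[17] read 'c'  n2⇒n3
[18] read 'a'  n3⇒n4
[19] read 'b'  n4⇒n5  emit P0@[15:19]
[20] read 'a'  n5⇒n6 ·f
[21] read 'c'  n6⇒n0 ·f
[22] read 'c'  n0⇒n0
[23] read 'a'  n0⇒n6
[24] read 'a'  n6⇒n7
[25] read 'a'  n7⇒n7 ·f
[26] read 'b'  n7⇒n8
[27] read 'c'  n8⇒n9
[28] read 'a'  n9⇒n10  emit P1@[24:28]
[29] read 'b'  n10⇒n1 ·f
[30] read 'c'  n1⇒n2
[31] read 'c'  n2⇒n3
[32] read 'a'  n3⇒n4
[33] read 'b'  n4⇒n5  emit P0@[29:33]
[34] read 'a'  n5⇒n6 ·f
[35] read 'a'  n6⇒n7
[36] read 'b'  n7⇒n8
[37] read 'c'  n8⇒n9
[38] read 'a'  n9⇒n10  emit P1@[34:38]
[39] read 'c'  n10⇒n0 ·f
[40] read 'c'  n0⇒n0
[41] read 'a'  n0⇒n6
[42] read 'a'  n6⇒n7
[43] read 'b'  n7⇒n8
[44] read 'c'  n8⇒n9
[45] read 'a'  n9⇒n10  emit P1@[41:45]
[46] read 'b'  n10⇒n1 ·f
[47] read 'c'  n1⇒n2
[48] read 'c'  n2⇒n3
[49] read 'a'  n3⇒n4
[50] read 'b'  n4⇒n5  emit P0@[46:50]
[51] read 'a'  n5⇒n6 ·f
[52] read 'c'  n6⇒n0 ·f
[53] read 'b'  n0⇒n1
[54] read 'c'  n1⇒n2
[55] read 'c'  n2⇒n3
[56] read 'a'  n3⇒n4
[57] read 'b'  n4⇒n5  emit P0@[53:57]
[58] read 'a'  n5⇒n6 ·f
[59] read 'a'  n6⇒n7
[60] read 'b'  n7⇒n8
[61] read 'c'  n8⇒n9
[62] read 'a'  n9⇒n10  emit P1@[58:62]
[63] read 'a'  n10⇒n7 ·f
[64] read 'a'  n7⇒n7 ·f
[65] read 'a'  n7⇒n7 ·f
[66] read 'b'  n7⇒n8
[67] read 'c'  n8⇒n9
[68] read 'a'  n9⇒n10  emit P1@[64:68]
[69] read 'c'  n10⇒n0 ·f
[70] read 'a'  n0⇒n6
[71] read 'c'  n6⇒n0 ·f
[72] read 'a'  n0⇒n6

All matches (sorted): [[4,0],[19,0],[28,1],[33,0],[38,1],[45,1],[50,0],[57,0],[62,1],[68,1]]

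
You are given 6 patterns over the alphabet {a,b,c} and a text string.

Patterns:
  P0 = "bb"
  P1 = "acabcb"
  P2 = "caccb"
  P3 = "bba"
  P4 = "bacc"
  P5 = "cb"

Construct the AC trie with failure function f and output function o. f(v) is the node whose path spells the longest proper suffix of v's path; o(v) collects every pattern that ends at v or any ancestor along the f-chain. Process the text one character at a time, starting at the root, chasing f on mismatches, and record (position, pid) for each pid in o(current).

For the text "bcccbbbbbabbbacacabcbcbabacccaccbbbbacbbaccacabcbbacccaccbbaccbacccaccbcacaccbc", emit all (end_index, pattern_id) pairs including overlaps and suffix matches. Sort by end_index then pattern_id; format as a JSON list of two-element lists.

Build automaton:
Trie nodes:
  0='ε' goto a→3 b→1 c→9
  1='b' goto a→15 b→2
  2='bb' goto a→14  ←P0
  3='a' goto c→4
  4='ac' goto a→5
  5='aca' goto b→6
  6='acab' goto c→7
  7='acabc' goto b→8
  8='acabcb' goto ·  ←P1
  9='c' goto a→10 b→18
  10='ca' goto c→11
  11='cac' goto c→12
  12='cacc' goto b→13
  13='caccb' goto ·  ←P2
  14='bba' goto ·  ←P3
  15='ba' goto c→16
  16='bac' goto c→17
  17='bacc' goto ·  ←P4
  18='cb' goto ·  ←P5

BFS fail/out derivation:
  n1('b'): parent n0 fail=0; on 'b' 0 → fail=0;  out ∅∪∅=∅
  n3('a'): parent n0 fail=0; on 'a' 0 → fail=0;  out ∅∪∅=∅
  n9('c'): parent n0 fail=0; on 'c' 0 → fail=0;  out ∅∪∅=∅
  n2('bb'): parent n1 fail=0; on 'b' 0 → fail=1;  out {0}∪∅={0}
  n4('ac'): parent n3 fail=0; on 'c' 0 → fail=9;  out ∅∪∅=∅
  n10('ca'): parent n9 fail=0; on 'a' 0 → fail=3;  out ∅∪∅=∅
  n15('ba'): parent n1 fail=0; on 'a' 0 → fail=3;  out ∅∪∅=∅
  n18('cb'): parent n9 fail=0; on 'b' 0 → fail=1;  out {5}∪∅={5}
  n5('aca'): parent n4 fail=9; on 'a' 9 → fail=10;  out ∅∪∅=∅
  n11('cac'): parent n10 fail=3; on 'c' 3 → fail=4;  out ∅∪∅=∅
  n14('bba'): parent n2 fail=1; on 'a' 1 → fail=15;  out {3}∪∅={3}
  n16('bac'): parent n15 fail=3; on 'c' 3 → fail=4;  out ∅∪∅=∅
  n6('acab'): parent n5 fail=10; on 'b' 10→3→0 → fail=1;  out ∅∪∅=∅
  n12('cacc'): parent n11 fail=4; on 'c' 4→9→0 → fail=9;  out ∅∪∅=∅
  n17('bacc'): parent n16 fail=4; on 'c' 4→9→0 → fail=9;  out {4}∪∅={4}
  n7('acabc'): parent n6 fail=1; on 'c' 1→0 → fail=9;  out ∅∪∅=∅
  n13('caccb'): parent n12 fail=9; on 'b' 9 → fail=18;  out {2}∪{5}={2,5}
  n8('acabcb'): parent n7 fail=9; on 'b' 9 → fail=18;  out {1}∪{5}={1,5}

Scan:
pos 0 'b': at 1
pos 1 'c': at 9 (fail-walked)
pos 2 'c': at 9 (fail-walked)
pos 3 'c': at 9 (fail-walked)
pos 4 'b': at 18  emit P5@[3:4]
pos 5 'b': at 2 (fail-walked)  emit P0@[4:5]
pos 6 'b': at 2 (fail-walked)  emit P0@[5:6]
pos 7 'b': at 2 (fail-walked)  emit P0@[6:7]
pos 8 'b': at 2 (fail-walked)  emit P0@[7:8]
pos 9 'a': at 14  emit P3@[7:9]
pos 10 'b': at 1 (fail-walked)
pos 11 'b': at 2  emit P0@[10:11]
pos 12 'b': at 2 (fail-walked)  emit P0@[11:12]
pos 13 'a': at 14  emit P3@[11:13]
pos 14 'c': at 16 (fail-walked)
pos 15 'a': at 5 (fail-walked)
pos 16 'c': at 11 (fail-walked)
pos 17 'a': at 5 (fail-walked)
pos 18 'b': at 6
pos 19 'c': at 7
pos 20 'b': at 8  emit P1@[15:20],P5@[19:20]
pos 21 'c': at 9 (fail-walked)
pos 22 'b': at 18  emit P5@[21:22]
pos 23 'a': at 15 (fail-walked)
pos 24 'b': at 1 (fail-walked)
pos 25 'a': at 15
pos 26 'c': at 16
pos 27 'c': at 17  emit P4@[24:27]
pos 28 'c': at 9 (fail-walked)
pos 29 'a': at 10
pos 30 'c': at 11
pos 31 'c': at 12
pos 32 'b': at 13  emit P2@[28:32],P5@[31:32]
pos 33 'b': at 2 (fail-walked)  emit P0@[32:33]
pos 34 'b': at 2 (fail-walked)  emit P0@[33:34]
pos 35 'b': at 2 (fail-walked)  emit P0@[34:35]
pos 36 'a': at 14  emit P3@[34:36]
pos 37 'c': at 16 (fail-walked)
pos 38 'b': at 18 (fail-walked)  emit P5@[37:38]
pos 39 'b': at 2 (fail-walked)  emit P0@[38:39]
pos 40 'a': at 14  emit P3@[38:40]
pos 41 'c': at 16 (fail-walked)
pos 42 'c': at 17  emit P4@[39:42]
pos 43 'a': at 10 (fail-walked)
pos 44 'c': at 11
pos 45 'a': at 5 (fail-walked)
pos 46 'b': at 6
pos 47 'c': at 7
pos 48 'b': at 8  emit P1@[43:48],P5@[47:48]
pos 49 'b': at 2 (fail-walked)  emit P0@[48:49]
pos 50 'a': at 14  emit P3@[48:50]
pos 51 'c': at 16 (fail-walked)
pos 52 'c': at 17  emit P4@[49:52]
pos 53 'c': at 9 (fail-walked)
pos 54 'a': at 10
pos 55 'c': at 11
pos 56 'c': at 12
pos 57 'b': at 13  emit P2@[53:57],P5@[56:57]
pos 58 'b': at 2 (fail-walked)  emit P0@[57:58]
pos 59 'a': at 14  emit P3@[57:59]
pos 60 'c': at 16 (fail-walked)
pos 61 'c': at 17  emit P4@[58:61]
pos 62 'b': at 18 (fail-walked)  emit P5@[61:62]
pos 63 'a': at 15 (fail-walked)
pos 64 'c': at 16
pos 65 'c': at 17  emit P4@[62:65]
pos 66 'c': at 9 (fail-walked)
pos 67 'a': at 10
pos 68 'c': at 11
pos 69 'c': at 12
pos 70 'b': at 13  emit P2@[66:70],P5@[69:70]
pos 71 'c': at 9 (fail-walked)
pos 72 'a': at 10
pos 73 'c': at 11
pos 74 'a': at 5 (fail-walked)
pos 75 'c': at 11 (fail-walked)
pos 76 'c': at 12
pos 77 'b': at 13  emit P2@[73:77],P5@[76:77]
pos 78 'c': at 9 (fail-walked)

All matches (sorted): [[4,5],[5,0],[6,0],[7,0],[8,0],[9,3],[11,0],[12,0],[13,3],[20,1],[20,5],[22,5],[27,4],[32,2],[32,5],[33,0],[34,0],[35,0],[36,3],[38,5],[39,0],[40,3],[42,4],[48,1],[48,5],[49,0],[50,3],[52,4],[57,2],[57,5],[58,0],[59,3],[61,4],[62,5],[65,4],[70,2],[70,5],[77,2],[77,5]]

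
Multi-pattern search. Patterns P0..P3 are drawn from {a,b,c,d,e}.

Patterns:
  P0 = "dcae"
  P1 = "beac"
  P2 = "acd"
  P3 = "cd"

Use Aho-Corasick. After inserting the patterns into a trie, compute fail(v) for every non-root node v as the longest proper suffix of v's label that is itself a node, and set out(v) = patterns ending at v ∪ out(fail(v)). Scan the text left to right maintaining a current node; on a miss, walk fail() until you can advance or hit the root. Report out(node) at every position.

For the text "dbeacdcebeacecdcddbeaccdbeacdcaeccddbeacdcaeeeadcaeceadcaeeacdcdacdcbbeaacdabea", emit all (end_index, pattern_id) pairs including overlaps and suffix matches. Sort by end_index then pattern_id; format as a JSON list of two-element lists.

Build automaton:
Trie nodes:
  0='ε' goto a→9 b→5 c→12 d→1
  1='d' goto c→2
  2='dc' goto a→3
  3='dca' goto e→4
  4='dcae' goto ·  [P0 ends]
  5='b' goto e→6
  6='be' goto a→7
  7='bea' goto c→8
  8='beac' goto ·  [P1 ends]
  9='a' goto c→10
  10='ac' goto d→11
  11='acd' goto ·  [P2 ends]
  12='c' goto d→13
  13='cd' goto ·  [P3 ends]

Failure links (BFS by depth):
  n1('d'): parent n0 fail=0; on 'd' 0 → fail=0;  out ∅∪∅=∅
  n5('b'): parent n0 fail=0; on 'b' 0 → fail=0;  out ∅∪∅=∅
  n9('a'): parent n0 fail=0; on 'a' 0 → fail=0;  out ∅∪∅=∅
  n12('c'): parent n0 fail=0; on 'c' 0 → fail=0;  out ∅∪∅=∅
  n2('dc'): parent n1 fail=0; on 'c' 0 → fail=12;  out ∅∪∅=∅
  n6('be'): parent n5 fail=0; on 'e' 0 → fail=0;  out ∅∪∅=∅
  n10('ac'): parent n9 fail=0; on 'c' 0 → fail=12;  out ∅∪∅=∅
  n13('cd'): parent n12 fail=0; on 'd' 0 → fail=1;  out {3}∪∅={3}
  n3('dca'): parent n2 fail=12; on 'a' 12→0 → fail=9;  out ∅∪∅=∅
  n7('bea'): parent n6 fail=0; on 'a' 0 → fail=9;  out ∅∪∅=∅
  n11('acd'): parent n10 fail=12; on 'd' 12 → fail=13;  out {2}∪{3}={2,3}
  n4('dcae'): parent n3 fail=9; on 'e' 9→0 → fail=0;  out {0}∪∅={0}
  n8('beac'): parent n7 fail=9; on 'c' 9 → fail=10;  out {1}∪∅={1}

Run:
pos 0 'd': at 1
pos 1 'b': at 5 (via fail)
pos 2 'e': at 6
pos 3 'a': at 7
pos 4 'c': at 8  emit P1@[1:4]
pos 5 'd': at 11 (via fail)  emit P2@[3:5],P3@[4:5]
pos 6 'c': at 2 (via fail)
pos 7 'e': at 0 (via fail)
pos 8 'b': at 5
pos 9 'e': at 6
pos 10 'a': at 7
pos 11 'c': at 8  emit P1@[8:11]
pos 12 'e': at 0 (via fail)
pos 13 'c': at 12
pos 14 'd': at 13  emit P3@[13:14]
pos 15 'c': at 2 (via fail)
pos 16 'd': at 13 (via fail)  emit P3@[15:16]
pos 17 'd': at 1 (via fail)
pos 18 'b': at 5 (via fail)
pos 19 'e': at 6
pos 20 'a': at 7
pos 21 'c': at 8  emit P1@[18:21]
pos 22 'c': at 12 (via fail)
pos 23 'd': at 13  emit P3@[22:23]
pos 24 'b': at 5 (via fail)
pos 25 'e': at 6
pos 26 'a': at 7
pos 27 'c': at 8  emit P1@[24:27]
pos 28 'd': at 11 (via fail)  emit P2@[26:28],P3@[27:28]
pos 29 'c': at 2 (via fail)
pos 30 'a': at 3
pos 31 'e': at 4  emit P0@[28:31]
pos 32 'c': at 12 (via fail)
pos 33 'c': at 12 (via fail)
pos 34 'd': at 13  emit P3@[33:34]
pos 35 'd': at 1 (via fail)
pos 36 'b': at 5 (via fail)
pos 37 'e': at 6
pos 38 'a': at 7
pos 39 'c': at 8  emit P1@[36:39]
pos 40 'd': at 11 (via fail)  emit P2@[38:40],P3@[39:40]
pos 41 'c': at 2 (via fail)
pos 42 'a': at 3
pos 43 'e': at 4  emit P0@[40:43]
pos 44 'e': at 0 (via fail)
pos 45 'e': at 0
pos 46 'a': at 9
pos 47 'd': at 1 (via fail)
pos 48 'c': at 2
pos 49 'a': at 3
pos 50 'e': at 4  emit P0@[47:50]
pos 51 'c': at 12 (via fail)
pos 52 'e': at 0 (via fail)
pos 53 'a': at 9
pos 54 'd': at 1 (via fail)
pos 55 'c': at 2
pos 56 'a': at 3
pos 57 'e': at 4  emit P0@[54:57]
pos 58 'e': at 0 (via fail)
pos 59 'a': at 9
pos 60 'c': at 10
pos 61 'd': at 11  emit P2@[59:61],P3@[60:61]
pos 62 'c': at 2 (via fail)
pos 63 'd': at 13 (via fail)  emit P3@[62:63]
pos 64 'a': at 9 (via fail)
pos 65 'c': at 10
pos 66 'd': at 11  emit P2@[64:66],P3@[65:66]
pos 67 'c': at 2 (via fail)
pos 68 'b': at 5 (via fail)
pos 69 'b': at 5 (via fail)
pos 70 'e': at 6
pos 71 'a': at 7
pos 72 'a': at 9 (via fail)
pos 73 'c': at 10
pos 74 'd': at 11  emit P2@[72:74],P3@[73:74]
pos 75 'a': at 9 (via fail)
pos 76 'b': at 5 (via fail)
pos 77 'e': at 6
pos 78 'a': at 7

All matches (sorted): [[4,1],[5,2],[5,3],[11,1],[14,3],[16,3],[21,1],[23,3],[27,1],[28,2],[28,3],[31,0],[34,3],[39,1],[40,2],[40,3],[43,0],[50,0],[57,0],[61,2],[61,3],[63,3],[66,2],[66,3],[74,2],[74,3]]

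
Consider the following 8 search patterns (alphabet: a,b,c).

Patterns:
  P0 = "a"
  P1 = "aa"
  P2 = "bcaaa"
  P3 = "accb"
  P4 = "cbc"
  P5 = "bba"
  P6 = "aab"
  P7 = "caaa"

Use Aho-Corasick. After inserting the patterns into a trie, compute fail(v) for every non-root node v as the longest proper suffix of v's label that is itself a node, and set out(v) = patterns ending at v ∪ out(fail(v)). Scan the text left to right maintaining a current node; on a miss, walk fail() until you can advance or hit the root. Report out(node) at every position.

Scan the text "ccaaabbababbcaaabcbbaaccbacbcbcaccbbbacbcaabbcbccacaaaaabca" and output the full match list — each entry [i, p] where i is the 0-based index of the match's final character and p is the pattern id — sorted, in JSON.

Build:
Trie (insert patterns):
  n0 'ε': a→1 b→3 c→11
  n1 'a': a→2 c→8  ←P0
  n2 'aa': b→16  ←P1
  n3 'b': b→14 c→4
  n4 'bc': a→5
  n5 'bca': a→6
  n6 'bcaa': a→7
  n7 'bcaaa': ·  ←P2
  n8 'ac': c→9
  n9 'acc': b→10
  n10 'accb': ·  ←P3
  n11 'c': a→17 b→12
  n12 'cb': c→13
  n13 'cbc': ·  ←P4
  n14 'bb': a→15
  n15 'bba': ·  ←P5
  n16 'aab': ·  ←P6
  n17 'ca': a→18
  n18 'caa': a→19
  n19 'caaa': ·  ←P7

Failure links (BFS by depth):
  fail(1) 'a': from fail(0)=0 chase 'a': 0 ⇒ 0;  out={0}∪out(0)={0}
  fail(3) 'b': from fail(0)=0 chase 'b': 0 ⇒ 0;  out=∅∪out(0)=∅
  fail(11) 'c': from fail(0)=0 chase 'c': 0 ⇒ 0;  out=∅∪out(0)=∅
  fail(2) 'aa': from fail(1)=0 chase 'a': 0 ⇒ 1;  out={1}∪out(1)={0,1}
  fail(4) 'bc': from fail(3)=0 chase 'c': 0 ⇒ 11;  out=∅∪out(11)=∅
  fail(8) 'ac': from fail(1)=0 chase 'c': 0 ⇒ 11;  out=∅∪out(11)=∅
  fail(12) 'cb': from fail(11)=0 chase 'b': 0 ⇒ 3;  out=∅∪out(3)=∅
  fail(14) 'bb': from fail(3)=0 chase 'b': 0 ⇒ 3;  out=∅∪out(3)=∅
  fail(17) 'ca': from fail(11)=0 chase 'a': 0 ⇒ 1;  out=∅∪out(1)={0}
  fail(5) 'bca': from fail(4)=11 chase 'a': 11 ⇒ 17;  out=∅∪out(17)={0}
  fail(9) 'acc': from fail(8)=11 chase 'c': 11→0 ⇒ 11;  out=∅∪out(11)=∅
  fail(13) 'cbc': from fail(12)=3 chase 'c': 3 ⇒ 4;  out={4}∪out(4)={4}
  fail(15) 'bba': from fail(14)=3 chase 'a': 3→0 ⇒ 1;  out={5}∪out(1)={0,5}
  fail(16) 'aab': from fail(2)=1 chase 'b': 1→0 ⇒ 3;  out={6}∪out(3)={6}
  fail(18) 'caa': from fail(17)=1 chase 'a': 1 ⇒ 2;  out=∅∪out(2)={0,1}
  fail(6) 'bcaa': from fail(5)=17 chase 'a': 17 ⇒ 18;  out=∅∪out(18)={0,1}
  fail(10) 'accb': from fail(9)=11 chase 'b': 11 ⇒ 12;  out={3}∪out(12)={3}
  fail(19) 'caaa': from fail(18)=2 chase 'a': 2→1 ⇒ 2;  out={7}∪out(2)={0,1,7}
  fail(7) 'bcaaa': from fail(6)=18 chase 'a': 18 ⇒ 19;  out={2}∪out(19)={0,1,2,7}

Text stream:
i=0 'c': node 0→11
i=1 'c': node 11→11 (fail-walked)
i=2 'a': node 11→17  ** P0@[2:2]
i=3 'a': node 17→18  ** P0@[3:3],P1@[2:3]
i=4 'a': node 18→19  ** P0@[4:4],P1@[3:4],P7@[1:4]
i=5 'b': node 19→16 (fail-walked)  ** P6@[3:5]
i=6 'b': node 16→14 (fail-walked)
i=7 'a': node 14→15  ** P0@[7:7],P5@[5:7]
i=8 'b': node 15→3 (fail-walked)
i=9 'a': node 3→1 (fail-walked)  ** P0@[9:9]
i=10 'b': node 1→3 (fail-walked)
i=11 'b': node 3→14
i=12 'c': node 14→4 (fail-walked)
i=13 'a': node 4→5  ** P0@[13:13]
i=14 'a': node 5→6  ** P0@[14:14],P1@[13:14]
i=15 'a': node 6→7  ** P0@[15:15],P1@[14:15],P2@[11:15],P7@[12:15]
i=16 'b': node 7→16 (fail-walked)  ** P6@[14:16]
i=17 'c': node 16→4 (fail-walked)
i=18 'b': node 4→12 (fail-walked)
i=19 'b': node 12→14 (fail-walked)
i=20 'a': node 14→15  ** P0@[20:20],P5@[18:20]
i=21 'a': node 15→2 (fail-walked)  ** P0@[21:21],P1@[20:21]
i=22 'c': node 2→8 (fail-walked)
i=23 'c': node 8→9
i=24 'b': node 9→10  ** P3@[21:24]
i=25 'a': node 10→1 (fail-walked)  ** P0@[25:25]
i=26 'c': node 1→8
i=27 'b': node 8→12 (fail-walked)
i=28 'c': node 12→13  ** P4@[26:28]
i=29 'b': node 13→12 (fail-walked)
i=30 'c': node 12→13  ** P4@[28:30]
i=31 'a': node 13→5 (fail-walked)  ** P0@[31:31]
i=32 'c': node 5→8 (fail-walked)
i=33 'c': node 8→9
i=34 'b': node 9→10  ** P3@[31:34]
i=35 'b': node 10→14 (fail-walked)
i=36 'b': node 14→14 (fail-walked)
i=37 'a': node 14→15  ** P0@[37:37],P5@[35:37]
i=38 'c': node 15→8 (fail-walked)
i=39 'b': node 8→12 (fail-walked)
i=40 'c': node 12→13  ** P4@[38:40]
i=41 'a': node 13→5 (fail-walked)  ** P0@[41:41]
i=42 'a': node 5→6  ** P0@[42:42],P1@[41:42]
i=43 'b': node 6→16 (fail-walked)  ** P6@[41:43]
i=44 'b': node 16→14 (fail-walked)
i=45 'c': node 14→4 (fail-walked)
i=46 'b': node 4→12 (fail-walked)
i=47 'c': node 12→13  ** P4@[45:47]
i=48 'c': node 13→11 (fail-walked)
i=49 'a': node 11→17  ** P0@[49:49]
i=50 'c': node 17→8 (fail-walked)
i=51 'a': node 8→17 (fail-walked)  ** P0@[51:51]
i=52 'a': node 17→18  ** P0@[52:52],P1@[51:52]
i=53 'a': node 18→19  ** P0@[53:53],P1@[52:53],P7@[50:53]
i=54 'a': node 19→2 (fail-walked)  ** P0@[54:54],P1@[53:54]
i=55 'a': node 2→2 (fail-walked)  ** P0@[55:55],P1@[54:55]
i=56 'b': node 2→16  ** P6@[54:56]
i=57 'c': node 16→4 (fail-walked)
i=58 'a': node 4→5  ** P0@[58:58]

Matches: [[2,0],[3,0],[3,1],[4,0],[4,1],[4,7],[5,6],[7,0],[7,5],[9,0],[13,0],[14,0],[14,1],[15,0],[15,1],[15,2],[15,7],[16,6],[20,0],[20,5],[21,0],[21,1],[24,3],[25,0],[28,4],[30,4],[31,0],[34,3],[37,0],[37,5],[40,4],[41,0],[42,0],[42,1],[43,6],[47,4],[49,0],[51,0],[52,0],[52,1],[53,0],[53,1],[53,7],[54,0],[54,1],[55,0],[55,1],[56,6],[58,0]]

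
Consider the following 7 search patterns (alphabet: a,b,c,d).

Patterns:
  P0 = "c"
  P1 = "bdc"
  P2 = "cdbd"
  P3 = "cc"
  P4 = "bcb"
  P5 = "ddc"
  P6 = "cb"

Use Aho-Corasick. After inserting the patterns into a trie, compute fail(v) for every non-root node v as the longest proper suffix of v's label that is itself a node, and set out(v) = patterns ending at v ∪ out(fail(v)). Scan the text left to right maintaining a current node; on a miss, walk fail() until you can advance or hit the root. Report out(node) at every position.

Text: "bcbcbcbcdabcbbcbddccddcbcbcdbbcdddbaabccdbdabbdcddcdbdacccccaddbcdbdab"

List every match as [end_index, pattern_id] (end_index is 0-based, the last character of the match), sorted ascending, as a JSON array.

Build:
Trie (insert patterns):
  n0 'ε': b→2 c→1 d→11
  n1 'c': b→14 c→8 d→5  ←P0
  n2 'b': c→9 d→3
  n3 'bd': c→4
  n4 'bdc': ·  ←P1
  n5 'cd': b→6
  n6 'cdb': d→7
  n7 'cdbd': ·  ←P2
  n8 'cc': ·  ←P3
  n9 'bc': b→10
  n10 'bcb': ·  ←P4
  n11 'd': d→12
  n12 'dd': c→13
  n13 'ddc': ·  ←P5
  n14 'cb': ·  ←P6

Failure links (BFS by depth):
  fail(1) 'c': from fail(0)=0 chase 'c': 0 ⇒ 0;  out={0}∪out(0)={0}
  fail(2) 'b': from fail(0)=0 chase 'b': 0 ⇒ 0;  out=∅∪out(0)=∅
  fail(11) 'd': from fail(0)=0 chase 'd': 0 ⇒ 0;  out=∅∪out(0)=∅
  fail(3) 'bd': from fail(2)=0 chase 'd': 0 ⇒ 11;  out=∅∪out(11)=∅
  fail(5) 'cd': from fail(1)=0 chase 'd': 0 ⇒ 11;  out=∅∪out(11)=∅
  fail(8) 'cc': from fail(1)=0 chase 'c': 0 ⇒ 1;  out={3}∪out(1)={0,3}
  fail(9) 'bc': from fail(2)=0 chase 'c': 0 ⇒ 1;  out=∅∪out(1)={0}
  fail(12) 'dd': from fail(11)=0 chase 'd': 0 ⇒ 11;  out=∅∪out(11)=∅
  fail(14) 'cb': from fail(1)=0 chase 'b': 0 ⇒ 2;  out={6}∪out(2)={6}
  fail(4) 'bdc': from fail(3)=11 chase 'c': 11→0 ⇒ 1;  out={1}∪out(1)={0,1}
  fail(6) 'cdb': from fail(5)=11 chase 'b': 11→0 ⇒ 2;  out=∅∪out(2)=∅
  fail(10) 'bcb': from fail(9)=1 chase 'b': 1 ⇒ 14;  out={4}∪out(14)={4,6}
  fail(13) 'ddc': from fail(12)=11 chase 'c': 11→0 ⇒ 1;  out={5}∪out(1)={0,5}
  fail(7) 'cdbd': from fail(6)=2 chase 'd': 2 ⇒ 3;  out={2}∪out(3)={2}

Run:
[0] read 'b'  n0⇒n2
[1] read 'c'  n2⇒n9  emit P0@[1:1]
[2] read 'b'  n9⇒n10  emit P4@[0:2],P6@[1:2]
[3] read 'c'  n10⇒n9 ·f  emit P0@[3:3]
[4] read 'b'  n9⇒n10  emit P4@[2:4],P6@[3:4]
[5] read 'c'  n10⇒n9 ·f  emit P0@[5:5]
[6] read 'b'  n9⇒n10  emit P4@[4:6],P6@[5:6]
[7] read 'c'  n10⇒n9 ·f  emit P0@[7:7]
[8] read 'd'  n9⇒n5 ·f
[9] read 'a'  n5⇒n0 ·f
[10] read 'b'  n0⇒n2
[11] read 'c'  n2⇒n9  emit P0@[11:11]
[12] read 'b'  n9⇒n10  emit P4@[10:12],P6@[11:12]
[13] read 'b'  n10⇒n2 ·f
[14] read 'c'  n2⇒n9  emit P0@[14:14]
[15] read 'b'  n9⇒n10  emit P4@[13:15],P6@[14:15]
[16] read 'd'  n10⇒n3 ·f
[17] read 'd'  n3⇒n12 ·f
[18] read 'c'  n12⇒n13  emit P0@[18:18],P5@[16:18]
[19] read 'c'  n13⇒n8 ·f  emit P0@[19:19],P3@[18:19]
[20] read 'd'  n8⇒n5 ·f
[21] read 'd'  n5⇒n12 ·f
[22] read 'c'  n12⇒n13  emit P0@[22:22],P5@[20:22]
[23] read 'b'  n13⇒n14 ·f  emit P6@[22:23]
[24] read 'c'  n14⇒n9 ·f  emit P0@[24:24]
[25] read 'b'  n9⇒n10  emit P4@[23:25],P6@[24:25]
[26] read 'c'  n10⇒n9 ·f  emit P0@[26:26]
[27] read 'd'  n9⇒n5 ·f
[28] read 'b'  n5⇒n6
[29] read 'b'  n6⇒n2 ·f
[30] read 'c'  n2⇒n9  emit P0@[30:30]
[31] read 'd'  n9⇒n5 ·f
[32] read 'd'  n5⇒n12 ·f
[33] read 'd'  n12⇒n12 ·f
[34] read 'b'  n12⇒n2 ·f
[35] read 'a'  n2⇒n0 ·f
[36] read 'a'  n0⇒n0
[37] read 'b'  n0⇒n2
[38] read 'c'  n2⇒n9  emit P0@[38:38]
[39] read 'c'  n9⇒n8 ·f  emit P0@[39:39],P3@[38:39]
[40] read 'd'  n8⇒n5 ·f
[41] read 'b'  n5⇒n6
[42] read 'd'  n6⇒n7  emit P2@[39:42]
[43] read 'a'  n7⇒n0 ·f
[44] read 'b'  n0⇒n2
[45] read 'b'  n2⇒n2 ·f
[46] read 'd'  n2⇒n3
[47] read 'c'  n3⇒n4  emit P0@[47:47],P1@[45:47]
[48] read 'd'  n4⇒n5 ·f
[49] read 'd'  n5⇒n12 ·f
[50] read 'c'  n12⇒n13  emit P0@[50:50],P5@[48:50]
[51] read 'd'  n13⇒n5 ·f
[52] read 'b'  n5⇒n6
[53] read 'd'  n6⇒n7  emit P2@[50:53]
[54] read 'a'  n7⇒n0 ·f
[55] read 'c'  n0⇒n1  emit P0@[55:55]
[56] read 'c'  n1⇒n8  emit P0@[56:56],P3@[55:56]
[57] read 'c'  n8⇒n8 ·f  emit P0@[57:57],P3@[56:57]
[58] read 'c'  n8⇒n8 ·f  emit P0@[58:58],P3@[57:58]
[59] read 'c'  n8⇒n8 ·f  emit P0@[59:59],P3@[58:59]
[60] read 'a'  n8⇒n0 ·f
[61] read 'd'  n0⇒n11
[62] read 'd'  n11⇒n12
[63] read 'b'  n12⇒n2 ·f
[64] read 'c'  n2⇒n9  emit P0@[64:64]
[65] read 'd'  n9⇒n5 ·f
[66] read 'b'  n5⇒n6
[67] read 'd'  n6⇒n7  emit P2@[64:67]
[68] read 'a'  n7⇒n0 ·f
[69] read 'b'  n0⇒n2

Result: [[1,0],[2,4],[2,6],[3,0],[4,4],[4,6],[5,0],[6,4],[6,6],[7,0],[11,0],[12,4],[12,6],[14,0],[15,4],[15,6],[18,0],[18,5],[19,0],[19,3],[22,0],[22,5],[23,6],[24,0],[25,4],[25,6],[26,0],[30,0],[38,0],[39,0],[39,3],[42,2],[47,0],[47,1],[50,0],[50,5],[53,2],[55,0],[56,0],[56,3],[57,0],[57,3],[58,0],[58,3],[59,0],[59,3],[64,0],[67,2]]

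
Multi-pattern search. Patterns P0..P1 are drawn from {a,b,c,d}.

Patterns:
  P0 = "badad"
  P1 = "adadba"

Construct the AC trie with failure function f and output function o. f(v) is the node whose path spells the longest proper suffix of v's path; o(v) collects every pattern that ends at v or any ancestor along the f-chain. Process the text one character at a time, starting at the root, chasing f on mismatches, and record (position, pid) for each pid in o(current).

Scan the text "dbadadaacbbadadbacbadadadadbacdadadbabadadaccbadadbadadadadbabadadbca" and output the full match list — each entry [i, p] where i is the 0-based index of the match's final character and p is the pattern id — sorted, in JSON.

Construct AC machine:
Trie nodes:
  n0 'ε': a→6 b→1
  n1 'b': a→2
  n2 'ba': d→3
  n3 'bad': a→4
  n4 'bada': d→5
  n5 'badad': ·  [P0 ends]
  n6 'a': d→7
  n7 'ad': a→8
  n8 'ada': d→9
  n9 'adad': b→10
  n10 'adadb': a→11
  n11 'adadba': ·  [P1 ends]

BFS fail/out derivation:
  fail(1) 'b': from fail(0)=0 chase 'b': 0 ⇒ 0;  out=∅∪out(0)=∅
  fail(6) 'a': from fail(0)=0 chase 'a': 0 ⇒ 0;  out=∅∪out(0)=∅
  fail(2) 'ba': from fail(1)=0 chase 'a': 0 ⇒ 6;  out=∅∪out(6)=∅
  fail(7) 'ad': from fail(6)=0 chase 'd': 0 ⇒ 0;  out=∅∪out(0)=∅
  fail(3) 'bad': from fail(2)=6 chase 'd': 6 ⇒ 7;  out=∅∪out(7)=∅
  fail(8) 'ada': from fail(7)=0 chase 'a': 0 ⇒ 6;  out=∅∪out(6)=∅
  fail(4) 'bada': from fail(3)=7 chase 'a': 7 ⇒ 8;  out=∅∪out(8)=∅
  fail(9) 'adad': from fail(8)=6 chase 'd': 6 ⇒ 7;  out=∅∪out(7)=∅
  fail(5) 'badad': from fail(4)=8 chase 'd': 8 ⇒ 9;  out={0}∪out(9)={0}
  fail(10) 'adadb': from fail(9)=7 chase 'b': 7→0 ⇒ 1;  out=∅∪out(1)=∅
  fail(11) 'adadba': from fail(10)=1 chase 'a': 1 ⇒ 2;  out={1}∪out(2)={1}

Scan:
i=0 'd': node 0→0
i=1 'b': node 0→1
i=2 'a': node 1→2
i=3 'd': node 2→3
i=4 'a': node 3→4
i=5 'd': node 4→5  ** P0@[1:5]
i=6 'a': node 5→8 (fail-walked)
i=7 'a': node 8→6 (fail-walked)
i=8 'c': node 6→0 (fail-walked)
i=9 'b': node 0→1
i=10 'b': node 1→1 (fail-walked)
i=11 'a': node 1→2
i=12 'd': node 2→3
i=13 'a': node 3→4
i=14 'd': node 4→5  ** P0@[10:14]
i=15 'b': node 5→10 (fail-walked)
i=16 'a': node 10→11  ** P1@[11:16]
i=17 'c': node 11→0 (fail-walked)
i=18 'b': node 0→1
i=19 'a': node 1→2
i=20 'd': node 2→3
i=21 'a': node 3→4
i=22 'd': node 4→5  ** P0@[18:22]
i=23 'a': node 5→8 (fail-walked)
i=24 'd': node 8→9
i=25 'a': node 9→8 (fail-walked)
i=26 'd': node 8→9
i=27 'b': node 9→10
i=28 'a': node 10→11  ** P1@[23:28]
i=29 'c': node 11→0 (fail-walked)
i=30 'd': node 0→0
i=31 'a': node 0→6
i=32 'd': node 6→7
i=33 'a': node 7→8
i=34 'd': node 8→9
i=35 'b': node 9→10
i=36 'a': node 10→11  ** P1@[31:36]
i=37 'b': node 11→1 (fail-walked)
i=38 'a': node 1→2
i=39 'd': node 2→3
i=40 'a': node 3→4
i=41 'd': node 4→5  ** P0@[37:41]
i=42 'a': node 5→8 (fail-walked)
i=43 'c': node 8→0 (fail-walked)
i=44 'c': node 0→0
i=45 'b': node 0→1
i=46 'a': node 1→2
i=47 'd': node 2→3
i=48 'a': node 3→4
i=49 'd': node 4→5  ** P0@[45:49]
i=50 'b': node 5→10 (fail-walked)
i=51 'a': node 10→11  ** P1@[46:51]
i=52 'd': node 11→3 (fail-walked)
i=53 'a': node 3→4
i=54 'd': node 4→5  ** P0@[50:54]
i=55 'a': node 5→8 (fail-walked)
i=56 'd': node 8→9
i=57 'a': node 9→8 (fail-walked)
i=58 'd': node 8→9
i=59 'b': node 9→10
i=60 'a': node 10→11  ** P1@[55:60]
i=61 'b': node 11→1 (fail-walked)
i=62 'a': node 1→2
i=63 'd': node 2→3
i=64 'a': node 3→4
i=65 'd': node 4→5  ** P0@[61:65]
i=66 'b': node 5→10 (fail-walked)
i=67 'c': node 10→0 (fail-walked)
i=68 'a': node 0→6

All matches (sorted): [[5,0],[14,0],[16,1],[22,0],[28,1],[36,1],[41,0],[49,0],[51,1],[54,0],[60,1],[65,0]]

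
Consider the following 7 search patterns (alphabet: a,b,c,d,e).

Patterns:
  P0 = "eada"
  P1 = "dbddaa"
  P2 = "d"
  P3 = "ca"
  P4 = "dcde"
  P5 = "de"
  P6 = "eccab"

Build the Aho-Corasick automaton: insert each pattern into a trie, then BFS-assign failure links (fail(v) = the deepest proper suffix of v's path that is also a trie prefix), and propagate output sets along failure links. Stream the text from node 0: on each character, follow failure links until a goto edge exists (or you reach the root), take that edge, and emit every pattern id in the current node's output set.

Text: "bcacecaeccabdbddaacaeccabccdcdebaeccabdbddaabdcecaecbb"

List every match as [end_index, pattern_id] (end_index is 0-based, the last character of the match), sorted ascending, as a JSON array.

Construct AC machine:
Trie (insert patterns):
  n0 'ε': c→11 d→5 e→1
  n1 'e': a→2 c→17
  n2 'ea': d→3
  n3 'ead': a→4
  n4 'eada': ·  ←P0
  n5 'd': b→6 c→13 e→16  ←P2
  n6 'db': d→7
  n7 'dbd': d→8
  n8 'dbdd': a→9
  n9 'dbdda': a→10
  n10 'dbddaa': ·  ←P1
  n11 'c': a→12
  n12 'ca': ·  ←P3
  n13 'dc': d→14
  n14 'dcd': e→15
  n15 'dcde': ·  ←P4
  n16 'de': ·  ←P5
  n17 'ec': c→18
  n18 'ecc': a→19
  n19 'ecca': b→20
  n20 'eccab': ·  ←P6

Failure links (BFS by depth):
  fail(1) 'e': from fail(0)=0 chase 'e': 0 ⇒ 0;  out=∅∪out(0)=∅
  fail(5) 'd': from fail(0)=0 chase 'd': 0 ⇒ 0;  out={2}∪out(0)={2}
  fail(11) 'c': from fail(0)=0 chase 'c': 0 ⇒ 0;  out=∅∪out(0)=∅
  fail(2) 'ea': from fail(1)=0 chase 'a': 0 ⇒ 0;  out=∅∪out(0)=∅
  fail(6) 'db': from fail(5)=0 chase 'b': 0 ⇒ 0;  out=∅∪out(0)=∅
  fail(12) 'ca': from fail(11)=0 chase 'a': 0 ⇒ 0;  out={3}∪out(0)={3}
  fail(13) 'dc': from fail(5)=0 chase 'c': 0 ⇒ 11;  out=∅∪out(11)=∅
  fail(16) 'de': from fail(5)=0 chase 'e': 0 ⇒ 1;  out={5}∪out(1)={5}
  fail(17) 'ec': from fail(1)=0 chase 'c': 0 ⇒ 11;  out=∅∪out(11)=∅
  fail(3) 'ead': from fail(2)=0 chase 'd': 0 ⇒ 5;  out=∅∪out(5)={2}
  fail(7) 'dbd': from fail(6)=0 chase 'd': 0 ⇒ 5;  out=∅∪out(5)={2}
  fail(14) 'dcd': from fail(13)=11 chase 'd': 11→0 ⇒ 5;  out=∅∪out(5)={2}
  fail(18) 'ecc': from fail(17)=11 chase 'c': 11→0 ⇒ 11;  out=∅∪out(11)=∅
  fail(4) 'eada': from fail(3)=5 chase 'a': 5→0 ⇒ 0;  out={0}∪out(0)={0}
  fail(8) 'dbdd': from fail(7)=5 chase 'd': 5→0 ⇒ 5;  out=∅∪out(5)={2}
  fail(15) 'dcde': from fail(14)=5 chase 'e': 5 ⇒ 16;  out={4}∪out(16)={4,5}
  fail(19) 'ecca': from fail(18)=11 chase 'a': 11 ⇒ 12;  out=∅∪out(12)={3}
  fail(9) 'dbdda': from fail(8)=5 chase 'a': 5→0 ⇒ 0;  out=∅∪out(0)=∅
  fail(20) 'eccab': from fail(19)=12 chase 'b': 12→0 ⇒ 0;  out={6}∪out(0)={6}
  fail(10) 'dbddaa': from fail(9)=0 chase 'a': 0 ⇒ 0;  out={1}∪out(0)={1}

Text stream:
[0] read 'b'  n0⇒n0
[1] read 'c'  n0⇒n11
[2] read 'a'  n11⇒n12  emit P3@[1:2]
[3] read 'c'  n12⇒n11 (via fail)
[4] read 'e'  n11⇒n1 (via fail)
[5] read 'c'  n1⇒n17
[6] read 'a'  n17⇒n12 (via fail)  emit P3@[5:6]
[7] read 'e'  n12⇒n1 (via fail)
[8] read 'c'  n1⇒n17
[9] read 'c'  n17⇒n18
[10] read 'a'  n18⇒n19  emit P3@[9:10]
[11] read 'b'  n19⇒n20  emit P6@[7:11]
[12] read 'd'  n20⇒n5 (via fail)  emit P2@[12:12]
[13] read 'b'  n5⇒n6
[14] read 'd'  n6⇒n7  emit P2@[14:14]
[15] read 'd'  n7⇒n8  emit P2@[15:15]
[16] read 'a'  n8⇒n9
[17] read 'a'  n9⇒n10  emit P1@[12:17]
[18] read 'c'  n10⇒n11 (via fail)
[19] read 'a'  n11⇒n12  emit P3@[18:19]
[20] read 'e'  n12⇒n1 (via fail)
[21] read 'c'  n1⇒n17
[22] read 'c'  n17⇒n18
[23] read 'a'  n18⇒n19  emit P3@[22:23]
[24] read 'b'  n19⇒n20  emit P6@[20:24]
[25] read 'c'  n20⇒n11 (via fail)
[26] read 'c'  n11⇒n11 (via fail)
[27] read 'd'  n11⇒n5 (via fail)  emit P2@[27:27]
[28] read 'c'  n5⇒n13
[29] read 'd'  n13⇒n14  emit P2@[29:29]
[30] read 'e'  n14⇒n15  emit P4@[27:30],P5@[29:30]
[31] read 'b'  n15⇒n0 (via fail)
[32] read 'a'  n0⇒n0
[33] read 'e'  n0⇒n1
[34] read 'c'  n1⇒n17
[35] read 'c'  n17⇒n18
[36] read 'a'  n18⇒n19  emit P3@[35:36]
[37] read 'b'  n19⇒n20  emit P6@[33:37]
[38] read 'd'  n20⇒n5 (via fail)  emit P2@[38:38]
[39] read 'b'  n5⇒n6
[40] read 'd'  n6⇒n7  emit P2@[40:40]
[41] read 'd'  n7⇒n8  emit P2@[41:41]
[42] read 'a'  n8⇒n9
[43] read 'a'  n9⇒n10  emit P1@[38:43]
[44] read 'b'  n10⇒n0 (via fail)
[45] read 'd'  n0⇒n5  emit P2@[45:45]
[46] read 'c'  n5⇒n13
[47] read 'e'  n13⇒n1 (via fail)
[48] read 'c'  n1⇒n17
[49] read 'a'  n17⇒n12 (via fail)  emit P3@[48:49]
[50] read 'e'  n12⇒n1 (via fail)
[51] read 'c'  n1⇒n17
[52] read 'b'  n17⇒n0 (via fail)
[53] read 'b'  n0⇒n0

Matches: [[2,3],[6,3],[10,3],[11,6],[12,2],[14,2],[15,2],[17,1],[19,3],[23,3],[24,6],[27,2],[29,2],[30,4],[30,5],[36,3],[37,6],[38,2],[40,2],[41,2],[43,1],[45,2],[49,3]]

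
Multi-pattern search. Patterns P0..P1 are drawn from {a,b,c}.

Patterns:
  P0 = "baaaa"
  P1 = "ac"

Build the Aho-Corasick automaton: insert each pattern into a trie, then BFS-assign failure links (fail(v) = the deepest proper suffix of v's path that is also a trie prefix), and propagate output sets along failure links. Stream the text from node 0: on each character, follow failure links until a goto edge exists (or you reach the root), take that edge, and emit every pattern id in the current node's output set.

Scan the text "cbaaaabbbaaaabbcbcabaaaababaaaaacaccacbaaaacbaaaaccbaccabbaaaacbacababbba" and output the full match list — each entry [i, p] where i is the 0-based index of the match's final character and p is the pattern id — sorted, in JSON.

Construct AC machine:
Trie (insert patterns):
  n0 'ε': a→6 b→1
  n1 'b': a→2
  n2 'ba': a→3
  n3 'baa': a→4
  n4 'baaa': a→5
  n5 'baaaa': ·  ←P0
  n6 'a': c→7
  n7 'ac': ·  ←P1

BFS fail/out derivation:
  fail(1) 'b': from fail(0)=0 chase 'b': 0 ⇒ 0;  out=∅∪out(0)=∅
  fail(6) 'a': from fail(0)=0 chase 'a': 0 ⇒ 0;  out=∅∪out(0)=∅
  fail(2) 'ba': from fail(1)=0 chase 'a': 0 ⇒ 6;  out=∅∪out(6)=∅
  fail(7) 'ac': from fail(6)=0 chase 'c': 0 ⇒ 0;  out={1}∪out(0)={1}
  fail(3) 'baa': from fail(2)=6 chase 'a': 6→0 ⇒ 6;  out=∅∪out(6)=∅
  fail(4) 'baaa': from fail(3)=6 chase 'a': 6→0 ⇒ 6;  out=∅∪out(6)=∅
  fail(5) 'baaaa': from fail(4)=6 chase 'a': 6→0 ⇒ 6;  out={0}∪out(6)={0}

Scan:
[0] read 'c'  n0⇒n0
[1] read 'b'  n0⇒n1
[2] read 'a'  n1⇒n2
[3] read 'a'  n2⇒n3
[4] read 'a'  n3⇒n4
[5] read 'a'  n4⇒n5  ** P0@[1:5]
[6] read 'b'  n5⇒n1 ·f
[7] read 'b'  n1⇒n1 ·f
[8] read 'b'  n1⇒n1 ·f
[9] read 'a'  n1⇒n2
[10] read 'a'  n2⇒n3
[11] read 'a'  n3⇒n4
[12] read 'a'  n4⇒n5  ** P0@[8:12]
[13] read 'b'  n5⇒n1 ·f
[14] read 'b'  n1⇒n1 ·f
[15] read 'c'  n1⇒n0 ·f
[16] read 'b'  n0⇒n1
[17] read 'c'  n1⇒n0 ·f
[18] read 'a'  n0⇒n6
[19] read 'b'  n6⇒n1 ·f
[20] read 'a'  n1⇒n2
[21] read 'a'  n2⇒n3
[22] read 'a'  n3⇒n4
[23] read 'a'  n4⇒n5  ** P0@[19:23]
[24] read 'b'  n5⇒n1 ·f
[25] read 'a'  n1⇒n2
[26] read 'b'  n2⇒n1 ·f
[27] read 'a'  n1⇒n2
[28] read 'a'  n2⇒n3
[29] read 'a'  n3⇒n4
[30] read 'a'  n4⇒n5  ** P0@[26:30]
[31] read 'a'  n5⇒n6 ·f
[32] read 'c'  n6⇒n7  ** P1@[31:32]
[33] read 'a'  n7⇒n6 ·f
[34] read 'c'  n6⇒n7  ** P1@[33:34]
[35] read 'c'  n7⇒n0 ·f
[36] read 'a'  n0⇒n6
[37] read 'c'  n6⇒n7  ** P1@[36:37]
[38] read 'b'  n7⇒n1 ·f
[39] read 'a'  n1⇒n2
[40] read 'a'  n2⇒n3
[41] read 'a'  n3⇒n4
[42] read 'a'  n4⇒n5  ** P0@[38:42]
[43] read 'c'  n5⇒n7 ·f  ** P1@[42:43]
[44] read 'b'  n7⇒n1 ·f
[45] read 'a'  n1⇒n2
[46] read 'a'  n2⇒n3
[47] read 'a'  n3⇒n4
[48] read 'a'  n4⇒n5  ** P0@[44:48]
[49] read 'c'  n5⇒n7 ·f  ** P1@[48:49]
[50] read 'c'  n7⇒n0 ·f
[51] read 'b'  n0⇒n1
[52] read 'a'  n1⇒n2
[53] read 'c'  n2⇒n7 ·f  ** P1@[52:53]
[54] read 'c'  n7⇒n0 ·f
[55] read 'a'  n0⇒n6
[56] read 'b'  n6⇒n1 ·f
[57] read 'b'  n1⇒n1 ·f
[58] read 'a'  n1⇒n2
[59] read 'a'  n2⇒n3
[60] read 'a'  n3⇒n4
[61] read 'a'  n4⇒n5  ** P0@[57:61]
[62] read 'c'  n5⇒n7 ·f  ** P1@[61:62]
[63] read 'b'  n7⇒n1 ·f
[64] read 'a'  n1⇒n2
[65] read 'c'  n2⇒n7 ·f  ** P1@[64:65]
[66] read 'a'  n7⇒n6 ·f
[67] read 'b'  n6⇒n1 ·f
[68] read 'a'  n1⇒n2
[69] read 'b'  n2⇒n1 ·f
[70] read 'b'  n1⇒n1 ·f
[71] read 'b'  n1⇒n1 ·f
[72] read 'a'  n1⇒n2

All matches (sorted): [[5,0],[12,0],[23,0],[30,0],[32,1],[34,1],[37,1],[42,0],[43,1],[48,0],[49,1],[53,1],[61,0],[62,1],[65,1]]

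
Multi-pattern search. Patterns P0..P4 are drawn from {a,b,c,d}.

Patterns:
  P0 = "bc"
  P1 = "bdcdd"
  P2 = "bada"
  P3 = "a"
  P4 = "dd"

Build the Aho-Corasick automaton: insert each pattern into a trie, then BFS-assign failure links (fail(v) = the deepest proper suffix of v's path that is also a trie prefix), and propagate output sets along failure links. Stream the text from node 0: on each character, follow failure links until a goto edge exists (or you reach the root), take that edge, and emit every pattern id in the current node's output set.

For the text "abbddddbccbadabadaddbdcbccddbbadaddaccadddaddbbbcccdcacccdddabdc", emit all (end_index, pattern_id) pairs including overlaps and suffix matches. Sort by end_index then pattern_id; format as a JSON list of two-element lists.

Build:
Trie nodes:
  n0 'ε': a→10 b→1 d→11
  n1 'b': a→7 c→2 d→3
  n2 'bc': ·  ←P0
  n3 'bd': c→4
  n4 'bdc': d→5
  n5 'bdcd': d→6
  n6 'bdcdd': ·  ←P1
  n7 'ba': d→8
  n8 'bad': a→9
  n9 'bada': ·  ←P2
  n10 'a': ·  ←P3
  n11 'd': d→12
  n12 'dd': ·  ←P4

BFS fail/out derivation:
  fail(1) 'b': from fail(0)=0 chase 'b': 0 ⇒ 0;  out=∅∪out(0)=∅
  fail(10) 'a': from fail(0)=0 chase 'a': 0 ⇒ 0;  out={3}∪out(0)={3}
  fail(11) 'd': from fail(0)=0 chase 'd': 0 ⇒ 0;  out=∅∪out(0)=∅
  fail(2) 'bc': from fail(1)=0 chase 'c': 0 ⇒ 0;  out={0}∪out(0)={0}
  fail(3) 'bd': from fail(1)=0 chase 'd': 0 ⇒ 11;  out=∅∪out(11)=∅
  fail(7) 'ba': from fail(1)=0 chase 'a': 0 ⇒ 10;  out=∅∪out(10)={3}
  fail(12) 'dd': from fail(11)=0 chase 'd': 0 ⇒ 11;  out={4}∪out(11)={4}
  fail(4) 'bdc': from fail(3)=11 chase 'c': 11→0 ⇒ 0;  out=∅∪out(0)=∅
  fail(8) 'bad': from fail(7)=10 chase 'd': 10→0 ⇒ 11;  out=∅∪out(11)=∅
  fail(5) 'bdcd': from fail(4)=0 chase 'd': 0 ⇒ 11;  out=∅∪out(11)=∅
  fail(9) 'bada': from fail(8)=11 chase 'a': 11→0 ⇒ 10;  out={2}∪out(10)={2,3}
  fail(6) 'bdcdd': from fail(5)=11 chase 'd': 11 ⇒ 12;  out={1}∪out(12)={1,4}

Run:
i=0 'a': node 0→10  → match P3@[0:0]
i=1 'b': node 10→1 (via fail)
i=2 'b': node 1→1 (via fail)
i=3 'd': node 1→3
i=4 'd': node 3→12 (via fail)  → match P4@[3:4]
i=5 'd': node 12→12 (via fail)  → match P4@[4:5]
i=6 'd': node 12→12 (via fail)  → match P4@[5:6]
i=7 'b': node 12→1 (via fail)
i=8 'c': node 1→2  → match P0@[7:8]
i=9 'c': node 2→0 (via fail)
i=10 'b': node 0→1
i=11 'a': node 1→7  → match P3@[11:11]
i=12 'd': node 7→8
i=13 'a': node 8→9  → match P2@[10:13],P3@[13:13]
i=14 'b': node 9→1 (via fail)
i=15 'a': node 1→7  → match P3@[15:15]
i=16 'd': node 7→8
i=17 'a': node 8→9  → match P2@[14:17],P3@[17:17]
i=18 'd': node 9→11 (via fail)
i=19 'd': node 11→12  → match P4@[18:19]
i=20 'b': node 12→1 (via fail)
i=21 'd': node 1→3
i=22 'c': node 3→4
i=23 'b': node 4→1 (via fail)
i=24 'c': node 1→2  → match P0@[23:24]
i=25 'c': node 2→0 (via fail)
i=26 'd': node 0→11
i=27 'd': node 11→12  → match P4@[26:27]
i=28 'b': node 12→1 (via fail)
i=29 'b': node 1→1 (via fail)
i=30 'a': node 1→7  → match P3@[30:30]
i=31 'd': node 7→8
i=32 'a': node 8→9  → match P2@[29:32],P3@[32:32]
i=33 'd': node 9→11 (via fail)
i=34 'd': node 11→12  → match P4@[33:34]
i=35 'a': node 12→10 (via fail)  → match P3@[35:35]
i=36 'c': node 10→0 (via fail)
i=37 'c': node 0→0
i=38 'a': node 0→10  → match P3@[38:38]
i=39 'd': node 10→11 (via fail)
i=40 'd': node 11→12  → match P4@[39:40]
i=41 'd': node 12→12 (via fail)  → match P4@[40:41]
i=42 'a': node 12→10 (via fail)  → match P3@[42:42]
i=43 'd': node 10→11 (via fail)
i=44 'd': node 11→12  → match P4@[43:44]
i=45 'b': node 12→1 (via fail)
i=46 'b': node 1→1 (via fail)
i=47 'b': node 1→1 (via fail)
i=48 'c': node 1→2  → match P0@[47:48]
i=49 'c': node 2→0 (via fail)
i=50 'c': node 0→0
i=51 'd': node 0→11
i=52 'c': node 11→0 (via fail)
i=53 'a': node 0→10  → match P3@[53:53]
i=54 'c': node 10→0 (via fail)
i=55 'c': node 0→0
i=56 'c': node 0→0
i=57 'd': node 0→11
i=58 'd': node 11→12  → match P4@[57:58]
i=59 'd': node 12→12 (via fail)  → match P4@[58:59]
i=60 'a': node 12→10 (via fail)  → match P3@[60:60]
i=61 'b': node 10→1 (via fail)
i=62 'd': node 1→3
i=63 'c': node 3→4

Matches: [[0,3],[4,4],[5,4],[6,4],[8,0],[11,3],[13,2],[13,3],[15,3],[17,2],[17,3],[19,4],[24,0],[27,4],[30,3],[32,2],[32,3],[34,4],[35,3],[38,3],[40,4],[41,4],[42,3],[44,4],[48,0],[53,3],[58,4],[59,4],[60,3]]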